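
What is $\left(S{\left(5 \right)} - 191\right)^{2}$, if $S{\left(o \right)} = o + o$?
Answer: $32761$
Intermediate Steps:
$S{\left(o \right)} = 2 o$
$\left(S{\left(5 \right)} - 191\right)^{2} = \left(2 \cdot 5 - 191\right)^{2} = \left(10 - 191\right)^{2} = \left(-181\right)^{2} = 32761$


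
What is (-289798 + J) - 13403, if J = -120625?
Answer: -423826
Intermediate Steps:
(-289798 + J) - 13403 = (-289798 - 120625) - 13403 = -410423 - 13403 = -423826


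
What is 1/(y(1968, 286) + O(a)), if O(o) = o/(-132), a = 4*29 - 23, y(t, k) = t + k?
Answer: 44/99145 ≈ 0.00044379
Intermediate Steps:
y(t, k) = k + t
a = 93 (a = 116 - 23 = 93)
O(o) = -o/132 (O(o) = o*(-1/132) = -o/132)
1/(y(1968, 286) + O(a)) = 1/((286 + 1968) - 1/132*93) = 1/(2254 - 31/44) = 1/(99145/44) = 44/99145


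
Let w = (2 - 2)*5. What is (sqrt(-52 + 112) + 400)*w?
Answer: 0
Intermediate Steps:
w = 0 (w = 0*5 = 0)
(sqrt(-52 + 112) + 400)*w = (sqrt(-52 + 112) + 400)*0 = (sqrt(60) + 400)*0 = (2*sqrt(15) + 400)*0 = (400 + 2*sqrt(15))*0 = 0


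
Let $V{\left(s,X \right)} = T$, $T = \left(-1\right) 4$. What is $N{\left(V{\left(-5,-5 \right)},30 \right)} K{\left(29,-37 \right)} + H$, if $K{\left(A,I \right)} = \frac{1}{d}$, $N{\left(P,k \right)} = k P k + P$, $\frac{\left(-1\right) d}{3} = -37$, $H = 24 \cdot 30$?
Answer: $\frac{76316}{111} \approx 687.53$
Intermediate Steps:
$H = 720$
$T = -4$
$V{\left(s,X \right)} = -4$
$d = 111$ ($d = \left(-3\right) \left(-37\right) = 111$)
$N{\left(P,k \right)} = P + P k^{2}$ ($N{\left(P,k \right)} = P k k + P = P k^{2} + P = P + P k^{2}$)
$K{\left(A,I \right)} = \frac{1}{111}$
$N{\left(V{\left(-5,-5 \right)},30 \right)} K{\left(29,-37 \right)} + H = - 4 \left(1 + 30^{2}\right) \frac{1}{111} + 720 = - 4 \left(1 + 900\right) \frac{1}{111} + 720 = \left(-4\right) 901 \cdot \frac{1}{111} + 720 = \left(-3604\right) \frac{1}{111} + 720 = - \frac{3604}{111} + 720 = \frac{76316}{111}$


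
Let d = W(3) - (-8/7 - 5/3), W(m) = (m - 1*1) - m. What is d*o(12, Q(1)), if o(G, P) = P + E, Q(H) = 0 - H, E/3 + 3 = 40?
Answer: 4180/21 ≈ 199.05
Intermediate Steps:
E = 111 (E = -9 + 3*40 = -9 + 120 = 111)
W(m) = -1 (W(m) = (m - 1) - m = (-1 + m) - m = -1)
Q(H) = -H
o(G, P) = 111 + P (o(G, P) = P + 111 = 111 + P)
d = 38/21 (d = -1 - (-8/7 - 5/3) = -1 - 1*(-59/21) = -1 + 59/21 = 38/21 ≈ 1.8095)
d*o(12, Q(1)) = 38*(111 - 1*1)/21 = 38*(111 - 1)/21 = (38/21)*110 = 4180/21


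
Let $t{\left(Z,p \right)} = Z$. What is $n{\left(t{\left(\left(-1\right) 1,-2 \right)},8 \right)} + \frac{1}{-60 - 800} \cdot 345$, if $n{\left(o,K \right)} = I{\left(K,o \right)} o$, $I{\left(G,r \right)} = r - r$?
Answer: $- \frac{69}{172} \approx -0.40116$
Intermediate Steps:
$I{\left(G,r \right)} = 0$
$n{\left(o,K \right)} = 0$ ($n{\left(o,K \right)} = 0 o = 0$)
$n{\left(t{\left(\left(-1\right) 1,-2 \right)},8 \right)} + \frac{1}{-60 - 800} \cdot 345 = 0 + \frac{1}{-60 - 800} \cdot 345 = 0 + \frac{1}{-860} \cdot 345 = 0 - \frac{69}{172} = - \frac{69}{172}$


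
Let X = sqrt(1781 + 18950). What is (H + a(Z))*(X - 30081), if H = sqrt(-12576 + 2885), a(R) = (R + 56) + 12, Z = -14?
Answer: -(54 + I*sqrt(9691))*(30081 - sqrt(20731)) ≈ -1.6166e+6 - 2.9471e+6*I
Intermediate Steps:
X = sqrt(20731) ≈ 143.98
a(R) = 68 + R (a(R) = (56 + R) + 12 = 68 + R)
H = I*sqrt(9691) (H = sqrt(-9691) = I*sqrt(9691) ≈ 98.443*I)
(H + a(Z))*(X - 30081) = (I*sqrt(9691) + (68 - 14))*(sqrt(20731) - 30081) = (I*sqrt(9691) + 54)*(-30081 + sqrt(20731)) = (54 + I*sqrt(9691))*(-30081 + sqrt(20731)) = (-30081 + sqrt(20731))*(54 + I*sqrt(9691))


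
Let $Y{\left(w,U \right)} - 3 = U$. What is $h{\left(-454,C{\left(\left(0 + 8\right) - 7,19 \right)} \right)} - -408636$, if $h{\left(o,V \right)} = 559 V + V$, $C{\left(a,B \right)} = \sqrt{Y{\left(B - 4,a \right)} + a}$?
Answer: $408636 + 560 \sqrt{5} \approx 4.0989 \cdot 10^{5}$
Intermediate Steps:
$Y{\left(w,U \right)} = 3 + U$
$C{\left(a,B \right)} = \sqrt{3 + 2 a}$ ($C{\left(a,B \right)} = \sqrt{\left(3 + a\right) + a} = \sqrt{3 + 2 a}$)
$h{\left(o,V \right)} = 560 V$
$h{\left(-454,C{\left(\left(0 + 8\right) - 7,19 \right)} \right)} - -408636 = 560 \sqrt{3 + 2 \left(\left(0 + 8\right) - 7\right)} - -408636 = 560 \sqrt{3 + 2 \left(8 - 7\right)} + 408636 = 560 \sqrt{3 + 2 \cdot 1} + 408636 = 560 \sqrt{3 + 2} + 408636 = 560 \sqrt{5} + 408636 = 408636 + 560 \sqrt{5}$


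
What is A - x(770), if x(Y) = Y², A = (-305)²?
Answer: -499875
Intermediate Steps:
A = 93025
A - x(770) = 93025 - 1*770² = 93025 - 1*592900 = 93025 - 592900 = -499875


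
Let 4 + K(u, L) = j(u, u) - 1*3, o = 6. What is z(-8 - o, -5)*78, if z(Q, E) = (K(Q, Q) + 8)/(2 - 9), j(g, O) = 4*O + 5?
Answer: 3900/7 ≈ 557.14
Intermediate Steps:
j(g, O) = 5 + 4*O
K(u, L) = -2 + 4*u (K(u, L) = -4 + ((5 + 4*u) - 1*3) = -4 + ((5 + 4*u) - 3) = -4 + (2 + 4*u) = -2 + 4*u)
z(Q, E) = -6/7 - 4*Q/7 (z(Q, E) = ((-2 + 4*Q) + 8)/(2 - 9) = (6 + 4*Q)/(-7) = (6 + 4*Q)*(-1/7) = -6/7 - 4*Q/7)
z(-8 - o, -5)*78 = (-6/7 - 4*(-8 - 1*6)/7)*78 = (-6/7 - 4*(-8 - 6)/7)*78 = (-6/7 - 4/7*(-14))*78 = (-6/7 + 8)*78 = (50/7)*78 = 3900/7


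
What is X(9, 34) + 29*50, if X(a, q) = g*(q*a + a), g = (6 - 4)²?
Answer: 2710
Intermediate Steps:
g = 4 (g = 2² = 4)
X(a, q) = 4*a + 4*a*q (X(a, q) = 4*(q*a + a) = 4*(a*q + a) = 4*(a + a*q) = 4*a + 4*a*q)
X(9, 34) + 29*50 = 4*9*(1 + 34) + 29*50 = 4*9*35 + 1450 = 1260 + 1450 = 2710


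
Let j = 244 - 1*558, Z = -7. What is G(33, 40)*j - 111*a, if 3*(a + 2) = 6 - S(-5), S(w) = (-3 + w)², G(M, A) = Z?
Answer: 4566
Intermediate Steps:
G(M, A) = -7
j = -314 (j = 244 - 558 = -314)
a = -64/3 (a = -2 + (6 - (-3 - 5)²)/3 = -2 + (6 - 1*(-8)²)/3 = -2 + (6 - 1*64)/3 = -2 + (6 - 64)/3 = -2 + (⅓)*(-58) = -2 - 58/3 = -64/3 ≈ -21.333)
G(33, 40)*j - 111*a = -7*(-314) - 111*(-64/3) = 2198 + 2368 = 4566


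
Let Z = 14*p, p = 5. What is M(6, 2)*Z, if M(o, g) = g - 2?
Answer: 0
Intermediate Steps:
M(o, g) = -2 + g
Z = 70 (Z = 14*5 = 70)
M(6, 2)*Z = (-2 + 2)*70 = 0*70 = 0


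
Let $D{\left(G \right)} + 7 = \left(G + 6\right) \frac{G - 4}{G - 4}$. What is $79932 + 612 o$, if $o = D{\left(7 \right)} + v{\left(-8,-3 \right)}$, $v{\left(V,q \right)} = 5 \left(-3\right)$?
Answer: $74424$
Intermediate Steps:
$v{\left(V,q \right)} = -15$
$D{\left(G \right)} = -1 + G$ ($D{\left(G \right)} = -7 + \left(G + 6\right) \frac{G - 4}{G - 4} = -7 + \left(6 + G\right) \frac{-4 + G}{-4 + G} = -7 + \left(6 + G\right) 1 = -7 + \left(6 + G\right) = -1 + G$)
$o = -9$ ($o = \left(-1 + 7\right) - 15 = 6 - 15 = -9$)
$79932 + 612 o = 79932 + 612 \left(-9\right) = 79932 - 5508 = 74424$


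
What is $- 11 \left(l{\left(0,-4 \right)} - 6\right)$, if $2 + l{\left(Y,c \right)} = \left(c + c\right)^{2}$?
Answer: $-616$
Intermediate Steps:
$l{\left(Y,c \right)} = -2 + 4 c^{2}$ ($l{\left(Y,c \right)} = -2 + \left(c + c\right)^{2} = -2 + \left(2 c\right)^{2} = -2 + 4 c^{2}$)
$- 11 \left(l{\left(0,-4 \right)} - 6\right) = - 11 \left(\left(-2 + 4 \left(-4\right)^{2}\right) - 6\right) = - 11 \left(\left(-2 + 4 \cdot 16\right) - 6\right) = - 11 \left(\left(-2 + 64\right) - 6\right) = - 11 \left(62 - 6\right) = \left(-11\right) 56 = -616$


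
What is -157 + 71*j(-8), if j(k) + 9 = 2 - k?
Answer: -86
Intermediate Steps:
j(k) = -7 - k (j(k) = -9 + (2 - k) = -7 - k)
-157 + 71*j(-8) = -157 + 71*(-7 - 1*(-8)) = -157 + 71*(-7 + 8) = -157 + 71*1 = -157 + 71 = -86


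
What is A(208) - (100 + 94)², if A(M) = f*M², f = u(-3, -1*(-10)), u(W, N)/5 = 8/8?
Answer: 178684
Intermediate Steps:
u(W, N) = 5 (u(W, N) = 5*(8/8) = 5*(8*(⅛)) = 5*1 = 5)
f = 5
A(M) = 5*M²
A(208) - (100 + 94)² = 5*208² - (100 + 94)² = 5*43264 - 1*194² = 216320 - 1*37636 = 216320 - 37636 = 178684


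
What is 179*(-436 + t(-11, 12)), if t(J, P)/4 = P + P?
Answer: -60860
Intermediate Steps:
t(J, P) = 8*P (t(J, P) = 4*(P + P) = 4*(2*P) = 8*P)
179*(-436 + t(-11, 12)) = 179*(-436 + 8*12) = 179*(-436 + 96) = 179*(-340) = -60860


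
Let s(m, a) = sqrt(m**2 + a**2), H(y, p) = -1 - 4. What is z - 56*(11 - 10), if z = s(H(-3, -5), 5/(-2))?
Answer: -56 + 5*sqrt(5)/2 ≈ -50.410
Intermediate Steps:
H(y, p) = -5
s(m, a) = sqrt(a**2 + m**2)
z = 5*sqrt(5)/2 (z = sqrt((5/(-2))**2 + (-5)**2) = sqrt((5*(-1/2))**2 + 25) = sqrt((-5/2)**2 + 25) = sqrt(25/4 + 25) = sqrt(125/4) = 5*sqrt(5)/2 ≈ 5.5902)
z - 56*(11 - 10) = 5*sqrt(5)/2 - 56*(11 - 10) = 5*sqrt(5)/2 - 56*1 = 5*sqrt(5)/2 - 56 = -56 + 5*sqrt(5)/2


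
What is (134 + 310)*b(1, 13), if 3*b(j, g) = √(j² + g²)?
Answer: 148*√170 ≈ 1929.7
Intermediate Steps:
b(j, g) = √(g² + j²)/3 (b(j, g) = √(j² + g²)/3 = √(g² + j²)/3)
(134 + 310)*b(1, 13) = (134 + 310)*(√(13² + 1²)/3) = 444*(√(169 + 1)/3) = 444*(√170/3) = 148*√170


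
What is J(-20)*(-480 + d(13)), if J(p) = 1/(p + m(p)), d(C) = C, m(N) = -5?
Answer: 467/25 ≈ 18.680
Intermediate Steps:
J(p) = 1/(-5 + p) (J(p) = 1/(p - 5) = 1/(-5 + p))
J(-20)*(-480 + d(13)) = (-480 + 13)/(-5 - 20) = -467/(-25) = -1/25*(-467) = 467/25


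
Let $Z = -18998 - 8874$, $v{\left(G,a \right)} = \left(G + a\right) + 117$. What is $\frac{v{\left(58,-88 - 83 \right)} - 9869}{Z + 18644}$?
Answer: $\frac{9865}{9228} \approx 1.069$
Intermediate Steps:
$v{\left(G,a \right)} = 117 + G + a$
$Z = -27872$
$\frac{v{\left(58,-88 - 83 \right)} - 9869}{Z + 18644} = \frac{\left(117 + 58 - 171\right) - 9869}{-27872 + 18644} = \frac{\left(117 + 58 - 171\right) - 9869}{-9228} = \left(4 - 9869\right) \left(- \frac{1}{9228}\right) = \left(-9865\right) \left(- \frac{1}{9228}\right) = \frac{9865}{9228}$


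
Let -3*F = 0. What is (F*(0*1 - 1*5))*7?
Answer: 0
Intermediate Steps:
F = 0 (F = -⅓*0 = 0)
(F*(0*1 - 1*5))*7 = (0*(0*1 - 1*5))*7 = (0*(0 - 5))*7 = (0*(-5))*7 = 0*7 = 0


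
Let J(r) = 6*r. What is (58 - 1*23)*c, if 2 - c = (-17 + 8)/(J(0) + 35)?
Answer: 79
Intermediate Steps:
c = 79/35 (c = 2 - (-17 + 8)/(6*0 + 35) = 2 - (-9)/(0 + 35) = 2 - (-9)/35 = 2 - 1*(-9/35) = 2 + 9/35 = 79/35 ≈ 2.2571)
(58 - 1*23)*c = (58 - 1*23)*(79/35) = (58 - 23)*(79/35) = 35*(79/35) = 79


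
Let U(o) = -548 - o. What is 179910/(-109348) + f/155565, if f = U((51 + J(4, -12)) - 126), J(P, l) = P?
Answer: -1557769897/945040090 ≈ -1.6484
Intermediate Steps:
f = -477 (f = -548 - ((51 + 4) - 126) = -548 - (55 - 126) = -548 - 1*(-71) = -548 + 71 = -477)
179910/(-109348) + f/155565 = 179910/(-109348) - 477/155565 = 179910*(-1/109348) - 477*1/155565 = -89955/54674 - 53/17285 = -1557769897/945040090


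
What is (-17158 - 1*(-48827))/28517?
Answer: 31669/28517 ≈ 1.1105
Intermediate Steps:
(-17158 - 1*(-48827))/28517 = (-17158 + 48827)*(1/28517) = 31669*(1/28517) = 31669/28517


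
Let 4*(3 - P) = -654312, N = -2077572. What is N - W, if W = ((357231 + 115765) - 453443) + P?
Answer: -2260706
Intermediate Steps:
P = 163581 (P = 3 - ¼*(-654312) = 3 + 163578 = 163581)
W = 183134 (W = ((357231 + 115765) - 453443) + 163581 = (472996 - 453443) + 163581 = 19553 + 163581 = 183134)
N - W = -2077572 - 1*183134 = -2077572 - 183134 = -2260706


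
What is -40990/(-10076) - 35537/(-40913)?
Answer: 1017547341/206119694 ≈ 4.9367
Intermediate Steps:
-40990/(-10076) - 35537/(-40913) = -40990*(-1/10076) - 35537*(-1/40913) = 20495/5038 + 35537/40913 = 1017547341/206119694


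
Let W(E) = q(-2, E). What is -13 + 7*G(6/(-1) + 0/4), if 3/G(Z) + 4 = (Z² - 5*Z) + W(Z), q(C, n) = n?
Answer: -101/8 ≈ -12.625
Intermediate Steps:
W(E) = E
G(Z) = 3/(-4 + Z² - 4*Z) (G(Z) = 3/(-4 + ((Z² - 5*Z) + Z)) = 3/(-4 + (Z² - 4*Z)) = 3/(-4 + Z² - 4*Z))
-13 + 7*G(6/(-1) + 0/4) = -13 + 7*(3/(-4 + (6/(-1) + 0/4)² - 4*(6/(-1) + 0/4))) = -13 + 7*(3/(-4 + (6*(-1) + 0*(¼))² - 4*(6*(-1) + 0*(¼)))) = -13 + 7*(3/(-4 + (-6 + 0)² - 4*(-6 + 0))) = -13 + 7*(3/(-4 + (-6)² - 4*(-6))) = -13 + 7*(3/(-4 + 36 + 24)) = -13 + 7*(3/56) = -13 + 3/8 = -101/8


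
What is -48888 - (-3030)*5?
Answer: -33738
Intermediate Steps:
-48888 - (-3030)*5 = -48888 - 202*(-75) = -48888 + 15150 = -33738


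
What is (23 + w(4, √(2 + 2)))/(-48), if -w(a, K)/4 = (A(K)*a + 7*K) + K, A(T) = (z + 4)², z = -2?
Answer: 35/16 ≈ 2.1875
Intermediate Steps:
A(T) = 4 (A(T) = (-2 + 4)² = 2² = 4)
w(a, K) = -32*K - 16*a (w(a, K) = -4*((4*a + 7*K) + K) = -4*(4*a + 8*K) = -32*K - 16*a)
(23 + w(4, √(2 + 2)))/(-48) = (23 + (-32*√(2 + 2) - 16*4))/(-48) = -(23 + (-32*√4 - 64))/48 = -(23 + (-32*2 - 64))/48 = -(23 + (-64 - 64))/48 = -(23 - 128)/48 = -1/48*(-105) = 35/16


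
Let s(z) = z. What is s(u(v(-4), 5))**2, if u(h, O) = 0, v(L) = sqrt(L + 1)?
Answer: 0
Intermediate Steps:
v(L) = sqrt(1 + L)
s(u(v(-4), 5))**2 = 0**2 = 0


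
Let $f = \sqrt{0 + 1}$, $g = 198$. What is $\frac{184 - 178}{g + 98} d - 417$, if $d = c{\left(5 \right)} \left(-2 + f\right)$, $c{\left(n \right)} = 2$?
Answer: $- \frac{30861}{74} \approx -417.04$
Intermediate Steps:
$f = 1$ ($f = \sqrt{1} = 1$)
$d = -2$ ($d = 2 \left(-2 + 1\right) = 2 \left(-1\right) = -2$)
$\frac{184 - 178}{g + 98} d - 417 = \frac{184 - 178}{198 + 98} \left(-2\right) - 417 = \frac{6}{296} \left(-2\right) - 417 = 6 \cdot \frac{1}{296} \left(-2\right) - 417 = \frac{3}{148} \left(-2\right) - 417 = - \frac{3}{74} - 417 = - \frac{30861}{74}$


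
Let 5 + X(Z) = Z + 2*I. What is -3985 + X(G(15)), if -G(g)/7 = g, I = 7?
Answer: -4081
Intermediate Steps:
G(g) = -7*g
X(Z) = 9 + Z (X(Z) = -5 + (Z + 2*7) = -5 + (Z + 14) = -5 + (14 + Z) = 9 + Z)
-3985 + X(G(15)) = -3985 + (9 - 7*15) = -3985 + (9 - 105) = -3985 - 96 = -4081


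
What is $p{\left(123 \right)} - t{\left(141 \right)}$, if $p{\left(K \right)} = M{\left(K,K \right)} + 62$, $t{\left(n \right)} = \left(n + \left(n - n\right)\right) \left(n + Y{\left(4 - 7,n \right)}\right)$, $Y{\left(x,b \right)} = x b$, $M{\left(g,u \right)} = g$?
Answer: $39947$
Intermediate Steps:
$Y{\left(x,b \right)} = b x$
$t{\left(n \right)} = - 2 n^{2}$ ($t{\left(n \right)} = \left(n + \left(n - n\right)\right) \left(n + n \left(4 - 7\right)\right) = \left(n + 0\right) \left(n + n \left(-3\right)\right) = n \left(n - 3 n\right) = n \left(- 2 n\right) = - 2 n^{2}$)
$p{\left(K \right)} = 62 + K$ ($p{\left(K \right)} = K + 62 = 62 + K$)
$p{\left(123 \right)} - t{\left(141 \right)} = \left(62 + 123\right) - - 2 \cdot 141^{2} = 185 - \left(-2\right) 19881 = 185 - -39762 = 185 + 39762 = 39947$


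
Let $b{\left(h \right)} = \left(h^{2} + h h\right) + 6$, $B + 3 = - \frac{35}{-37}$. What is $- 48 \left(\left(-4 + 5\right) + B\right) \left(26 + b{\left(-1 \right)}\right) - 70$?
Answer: $\frac{61058}{37} \approx 1650.2$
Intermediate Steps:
$B = - \frac{76}{37}$ ($B = -3 - \frac{35}{-37} = -3 - - \frac{35}{37} = -3 + \frac{35}{37} = - \frac{76}{37} \approx -2.0541$)
$b{\left(h \right)} = 6 + 2 h^{2}$ ($b{\left(h \right)} = \left(h^{2} + h^{2}\right) + 6 = 2 h^{2} + 6 = 6 + 2 h^{2}$)
$- 48 \left(\left(-4 + 5\right) + B\right) \left(26 + b{\left(-1 \right)}\right) - 70 = - 48 \left(\left(-4 + 5\right) - \frac{76}{37}\right) \left(26 + \left(6 + 2 \left(-1\right)^{2}\right)\right) - 70 = - 48 \left(1 - \frac{76}{37}\right) \left(26 + \left(6 + 2 \cdot 1\right)\right) - 70 = - 48 \left(- \frac{39 \left(26 + \left(6 + 2\right)\right)}{37}\right) - 70 = - 48 \left(- \frac{39 \left(26 + 8\right)}{37}\right) - 70 = - 48 \left(\left(- \frac{39}{37}\right) 34\right) - 70 = \left(-48\right) \left(- \frac{1326}{37}\right) - 70 = \frac{63648}{37} - 70 = \frac{61058}{37}$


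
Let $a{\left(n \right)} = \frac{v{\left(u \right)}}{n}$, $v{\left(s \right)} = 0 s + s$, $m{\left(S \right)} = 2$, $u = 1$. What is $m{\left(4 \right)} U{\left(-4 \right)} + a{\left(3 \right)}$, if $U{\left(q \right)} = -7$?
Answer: $- \frac{41}{3} \approx -13.667$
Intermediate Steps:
$v{\left(s \right)} = s$ ($v{\left(s \right)} = 0 + s = s$)
$a{\left(n \right)} = \frac{1}{n}$ ($a{\left(n \right)} = 1 \frac{1}{n} = \frac{1}{n}$)
$m{\left(4 \right)} U{\left(-4 \right)} + a{\left(3 \right)} = 2 \left(-7\right) + \frac{1}{3} = -14 + \frac{1}{3} = - \frac{41}{3}$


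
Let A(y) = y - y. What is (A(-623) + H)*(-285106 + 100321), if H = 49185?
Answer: -9088650225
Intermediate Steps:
A(y) = 0
(A(-623) + H)*(-285106 + 100321) = (0 + 49185)*(-285106 + 100321) = 49185*(-184785) = -9088650225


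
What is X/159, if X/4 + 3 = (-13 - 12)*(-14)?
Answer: 1388/159 ≈ 8.7296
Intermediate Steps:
X = 1388 (X = -12 + 4*((-13 - 12)*(-14)) = -12 + 4*(-25*(-14)) = -12 + 4*350 = -12 + 1400 = 1388)
X/159 = 1388/159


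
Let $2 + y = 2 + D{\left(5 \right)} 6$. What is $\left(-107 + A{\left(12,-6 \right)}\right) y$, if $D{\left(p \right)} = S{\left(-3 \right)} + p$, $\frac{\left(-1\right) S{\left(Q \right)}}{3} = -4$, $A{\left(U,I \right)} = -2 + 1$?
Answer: $-11016$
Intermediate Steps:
$A{\left(U,I \right)} = -1$
$S{\left(Q \right)} = 12$ ($S{\left(Q \right)} = \left(-3\right) \left(-4\right) = 12$)
$D{\left(p \right)} = 12 + p$
$y = 102$ ($y = -2 + \left(2 + \left(12 + 5\right) 6\right) = -2 + \left(2 + 17 \cdot 6\right) = -2 + \left(2 + 102\right) = -2 + 104 = 102$)
$\left(-107 + A{\left(12,-6 \right)}\right) y = \left(-107 - 1\right) 102 = \left(-108\right) 102 = -11016$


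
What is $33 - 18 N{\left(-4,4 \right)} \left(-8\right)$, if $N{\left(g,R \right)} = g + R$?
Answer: $33$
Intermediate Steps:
$N{\left(g,R \right)} = R + g$
$33 - 18 N{\left(-4,4 \right)} \left(-8\right) = 33 - 18 \left(4 - 4\right) \left(-8\right) = 33 - 18 \cdot 0 \left(-8\right) = 33 - 0 = 33 + 0 = 33$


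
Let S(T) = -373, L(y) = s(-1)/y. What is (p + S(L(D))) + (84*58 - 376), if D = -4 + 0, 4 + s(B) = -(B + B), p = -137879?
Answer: -133756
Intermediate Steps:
s(B) = -4 - 2*B (s(B) = -4 - (B + B) = -4 - 2*B)
D = -4
L(y) = -2/y (L(y) = (-4 - 2*(-1))/y = (-4 + 2)/y = -2/y)
(p + S(L(D))) + (84*58 - 376) = (-137879 - 373) + (84*58 - 376) = -138252 + (4872 - 376) = -138252 + 4496 = -133756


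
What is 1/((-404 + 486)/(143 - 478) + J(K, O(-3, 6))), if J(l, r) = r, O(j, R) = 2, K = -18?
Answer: 335/588 ≈ 0.56973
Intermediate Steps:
1/((-404 + 486)/(143 - 478) + J(K, O(-3, 6))) = 1/((-404 + 486)/(143 - 478) + 2) = 1/(82/(-335) + 2) = 1/(82*(-1/335) + 2) = 1/(-82/335 + 2) = 1/(588/335) = 335/588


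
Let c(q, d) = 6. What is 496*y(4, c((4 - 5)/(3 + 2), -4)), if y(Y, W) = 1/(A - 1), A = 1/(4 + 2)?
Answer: -2976/5 ≈ -595.20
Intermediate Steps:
A = 1/6 ≈ 0.16667
y(Y, W) = -6/5 (y(Y, W) = 1/(1/6 - 1) = 1/(-5/6) = -6/5)
496*y(4, c((4 - 5)/(3 + 2), -4)) = 496*(-6/5) = -2976/5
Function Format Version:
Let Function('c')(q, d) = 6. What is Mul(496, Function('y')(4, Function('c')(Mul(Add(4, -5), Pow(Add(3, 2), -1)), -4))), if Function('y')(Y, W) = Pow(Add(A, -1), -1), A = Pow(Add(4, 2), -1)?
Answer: Rational(-2976, 5) ≈ -595.20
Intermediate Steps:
A = Rational(1, 6) (A = Pow(6, -1) = Rational(1, 6) ≈ 0.16667)
Function('y')(Y, W) = Rational(-6, 5) (Function('y')(Y, W) = Pow(Add(Rational(1, 6), -1), -1) = Pow(Rational(-5, 6), -1) = Rational(-6, 5))
Mul(496, Function('y')(4, Function('c')(Mul(Add(4, -5), Pow(Add(3, 2), -1)), -4))) = Mul(496, Rational(-6, 5)) = Rational(-2976, 5)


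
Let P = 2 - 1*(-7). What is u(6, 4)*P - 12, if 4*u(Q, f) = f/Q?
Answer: -21/2 ≈ -10.500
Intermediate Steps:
P = 9 (P = 2 + 7 = 9)
u(Q, f) = f/(4*Q) (u(Q, f) = (f/Q)/4 = f/(4*Q))
u(6, 4)*P - 12 = ((¼)*4/6)*9 - 12 = ((¼)*4*(⅙))*9 - 12 = (⅙)*9 - 12 = 3/2 - 12 = -21/2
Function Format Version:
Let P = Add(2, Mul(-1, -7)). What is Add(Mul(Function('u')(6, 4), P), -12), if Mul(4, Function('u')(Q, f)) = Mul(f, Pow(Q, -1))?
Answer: Rational(-21, 2) ≈ -10.500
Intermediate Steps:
P = 9 (P = Add(2, 7) = 9)
Function('u')(Q, f) = Mul(Rational(1, 4), f, Pow(Q, -1)) (Function('u')(Q, f) = Mul(Rational(1, 4), Mul(f, Pow(Q, -1))) = Mul(Rational(1, 4), f, Pow(Q, -1)))
Add(Mul(Function('u')(6, 4), P), -12) = Add(Mul(Mul(Rational(1, 4), 4, Pow(6, -1)), 9), -12) = Add(Mul(Mul(Rational(1, 4), 4, Rational(1, 6)), 9), -12) = Add(Mul(Rational(1, 6), 9), -12) = Add(Rational(3, 2), -12) = Rational(-21, 2)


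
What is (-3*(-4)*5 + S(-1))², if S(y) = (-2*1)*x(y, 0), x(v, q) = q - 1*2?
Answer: 4096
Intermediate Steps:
x(v, q) = -2 + q (x(v, q) = q - 2 = -2 + q)
S(y) = 4 (S(y) = (-2*1)*(-2 + 0) = -2*(-2) = 4)
(-3*(-4)*5 + S(-1))² = (-3*(-4)*5 + 4)² = (12*5 + 4)² = (60 + 4)² = 64² = 4096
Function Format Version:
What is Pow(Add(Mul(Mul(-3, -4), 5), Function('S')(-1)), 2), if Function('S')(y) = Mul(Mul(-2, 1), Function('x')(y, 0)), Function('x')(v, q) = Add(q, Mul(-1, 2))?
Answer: 4096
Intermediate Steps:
Function('x')(v, q) = Add(-2, q) (Function('x')(v, q) = Add(q, -2) = Add(-2, q))
Function('S')(y) = 4 (Function('S')(y) = Mul(Mul(-2, 1), Add(-2, 0)) = Mul(-2, -2) = 4)
Pow(Add(Mul(Mul(-3, -4), 5), Function('S')(-1)), 2) = Pow(Add(Mul(Mul(-3, -4), 5), 4), 2) = Pow(Add(Mul(12, 5), 4), 2) = Pow(Add(60, 4), 2) = Pow(64, 2) = 4096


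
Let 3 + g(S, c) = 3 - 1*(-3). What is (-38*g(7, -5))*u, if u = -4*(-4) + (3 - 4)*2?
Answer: -1596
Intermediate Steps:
g(S, c) = 3 (g(S, c) = -3 + (3 - 1*(-3)) = -3 + (3 + 3) = -3 + 6 = 3)
u = 14 (u = 16 - 1*2 = 16 - 2 = 14)
(-38*g(7, -5))*u = -38*3*14 = -114*14 = -1596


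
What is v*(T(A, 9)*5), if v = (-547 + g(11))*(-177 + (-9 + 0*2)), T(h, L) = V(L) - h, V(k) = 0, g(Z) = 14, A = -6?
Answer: 2974140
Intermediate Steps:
T(h, L) = -h (T(h, L) = 0 - h = -h)
v = 99138 (v = (-547 + 14)*(-177 + (-9 + 0*2)) = -533*(-177 + (-9 + 0)) = -533*(-177 - 9) = -533*(-186) = 99138)
v*(T(A, 9)*5) = 99138*(-1*(-6)*5) = 99138*(6*5) = 99138*30 = 2974140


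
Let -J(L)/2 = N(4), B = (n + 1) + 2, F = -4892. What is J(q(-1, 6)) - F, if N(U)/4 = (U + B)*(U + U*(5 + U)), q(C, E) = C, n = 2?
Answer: 2012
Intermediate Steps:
B = 5 (B = (2 + 1) + 2 = 3 + 2 = 5)
N(U) = 4*(5 + U)*(U + U*(5 + U)) (N(U) = 4*((U + 5)*(U + U*(5 + U))) = 4*((5 + U)*(U + U*(5 + U))) = 4*(5 + U)*(U + U*(5 + U)))
J(L) = -2880 (J(L) = -8*4*(30 + 4**2 + 11*4) = -8*4*(30 + 16 + 44) = -8*4*90 = -2*1440 = -2880)
J(q(-1, 6)) - F = -2880 - 1*(-4892) = -2880 + 4892 = 2012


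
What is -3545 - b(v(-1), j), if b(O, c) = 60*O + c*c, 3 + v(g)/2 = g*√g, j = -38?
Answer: -4629 + 120*I ≈ -4629.0 + 120.0*I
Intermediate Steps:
v(g) = -6 + 2*g^(3/2) (v(g) = -6 + 2*(g*√g) = -6 + 2*g^(3/2))
b(O, c) = c² + 60*O (b(O, c) = 60*O + c² = c² + 60*O)
-3545 - b(v(-1), j) = -3545 - ((-38)² + 60*(-6 + 2*(-1)^(3/2))) = -3545 - (1444 + 60*(-6 + 2*(-I))) = -3545 - (1444 + 60*(-6 - 2*I)) = -3545 - (1444 + (-360 - 120*I)) = -3545 - (1084 - 120*I) = -3545 + (-1084 + 120*I) = -4629 + 120*I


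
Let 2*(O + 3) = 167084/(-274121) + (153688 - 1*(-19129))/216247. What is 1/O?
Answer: -2757109018/8009900191 ≈ -0.34421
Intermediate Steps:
O = -8009900191/2757109018 (O = -3 + (167084/(-274121) + (153688 - 1*(-19129))/216247)/2 = -3 + (167084*(-1/274121) + (153688 + 19129)*(1/216247))/2 = -3 + (-167084/274121 + 172817*(1/216247))/2 = -3 + (-167084/274121 + 4019/5029)/2 = -3 + (½)*(261426863/1378554509) = -3 + 261426863/2757109018 = -8009900191/2757109018 ≈ -2.9052)
1/O = 1/(-8009900191/2757109018) = -2757109018/8009900191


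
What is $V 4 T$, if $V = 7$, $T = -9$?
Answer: $-252$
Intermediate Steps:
$V 4 T = 7 \cdot 4 \left(-9\right) = 28 \left(-9\right) = -252$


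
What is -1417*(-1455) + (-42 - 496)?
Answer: 2061197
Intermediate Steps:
-1417*(-1455) + (-42 - 496) = 2061735 - 538 = 2061197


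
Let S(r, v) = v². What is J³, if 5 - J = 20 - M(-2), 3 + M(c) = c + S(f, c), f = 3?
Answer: -4096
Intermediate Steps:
M(c) = -3 + c + c² (M(c) = -3 + (c + c²) = -3 + c + c²)
J = -16 (J = 5 - (20 - (-3 - 2 + (-2)²)) = 5 - (20 - (-3 - 2 + 4)) = 5 - (20 - 1*(-1)) = 5 - (20 + 1) = 5 - 1*21 = 5 - 21 = -16)
J³ = (-16)³ = -4096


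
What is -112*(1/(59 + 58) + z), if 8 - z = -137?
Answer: -1900192/117 ≈ -16241.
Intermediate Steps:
z = 145 (z = 8 - 1*(-137) = 8 + 137 = 145)
-112*(1/(59 + 58) + z) = -112*(1/(59 + 58) + 145) = -112*(1/117 + 145) = -112*16966/117 = -1900192/117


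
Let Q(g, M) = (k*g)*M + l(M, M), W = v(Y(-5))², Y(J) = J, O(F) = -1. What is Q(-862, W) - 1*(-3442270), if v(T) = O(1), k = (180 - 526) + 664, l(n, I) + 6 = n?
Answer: 3168149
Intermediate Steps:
l(n, I) = -6 + n
k = 318 (k = -346 + 664 = 318)
v(T) = -1
W = 1 (W = (-1)² = 1)
Q(g, M) = -6 + M + 318*M*g (Q(g, M) = (318*g)*M + (-6 + M) = 318*M*g + (-6 + M) = -6 + M + 318*M*g)
Q(-862, W) - 1*(-3442270) = (-6 + 1 + 318*1*(-862)) - 1*(-3442270) = (-6 + 1 - 274116) + 3442270 = -274121 + 3442270 = 3168149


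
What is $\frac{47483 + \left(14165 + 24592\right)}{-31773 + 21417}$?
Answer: $- \frac{21560}{2589} \approx -8.3275$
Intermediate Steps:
$\frac{47483 + \left(14165 + 24592\right)}{-31773 + 21417} = \frac{47483 + 38757}{-10356} = 86240 \left(- \frac{1}{10356}\right) = - \frac{21560}{2589}$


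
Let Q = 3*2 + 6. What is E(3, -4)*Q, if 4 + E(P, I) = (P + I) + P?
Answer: -24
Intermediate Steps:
E(P, I) = -4 + I + 2*P (E(P, I) = -4 + ((P + I) + P) = -4 + ((I + P) + P) = -4 + (I + 2*P) = -4 + I + 2*P)
Q = 12 (Q = 6 + 6 = 12)
E(3, -4)*Q = (-4 - 4 + 2*3)*12 = (-4 - 4 + 6)*12 = -2*12 = -24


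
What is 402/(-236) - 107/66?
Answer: -6473/1947 ≈ -3.3246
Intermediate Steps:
402/(-236) - 107/66 = 402*(-1/236) - 107*1/66 = -201/118 - 107/66 = -6473/1947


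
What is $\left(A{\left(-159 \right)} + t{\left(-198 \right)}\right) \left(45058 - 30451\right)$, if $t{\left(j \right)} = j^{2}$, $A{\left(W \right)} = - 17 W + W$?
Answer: $609813036$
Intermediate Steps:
$A{\left(W \right)} = - 16 W$
$\left(A{\left(-159 \right)} + t{\left(-198 \right)}\right) \left(45058 - 30451\right) = \left(\left(-16\right) \left(-159\right) + \left(-198\right)^{2}\right) \left(45058 - 30451\right) = \left(2544 + 39204\right) 14607 = 41748 \cdot 14607 = 609813036$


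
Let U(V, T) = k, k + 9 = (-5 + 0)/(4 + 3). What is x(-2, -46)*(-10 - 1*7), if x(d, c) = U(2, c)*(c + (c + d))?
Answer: -108664/7 ≈ -15523.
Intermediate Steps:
k = -68/7 (k = -9 + (-5 + 0)/(4 + 3) = -9 - 5/7 = -68/7 ≈ -9.7143)
U(V, T) = -68/7
x(d, c) = -136*c/7 - 68*d/7 (x(d, c) = -68*(c + (c + d))/7 = -68*(d + 2*c)/7 = -136*c/7 - 68*d/7)
x(-2, -46)*(-10 - 1*7) = (-136/7*(-46) - 68/7*(-2))*(-10 - 1*7) = (6256/7 + 136/7)*(-10 - 7) = (6392/7)*(-17) = -108664/7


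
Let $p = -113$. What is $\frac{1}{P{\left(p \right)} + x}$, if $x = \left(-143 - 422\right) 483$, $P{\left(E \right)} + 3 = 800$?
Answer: $- \frac{1}{272098} \approx -3.6751 \cdot 10^{-6}$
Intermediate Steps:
$P{\left(E \right)} = 797$ ($P{\left(E \right)} = -3 + 800 = 797$)
$x = -272895$ ($x = \left(-565\right) 483 = -272895$)
$\frac{1}{P{\left(p \right)} + x} = \frac{1}{797 - 272895} = \frac{1}{-272098} = - \frac{1}{272098}$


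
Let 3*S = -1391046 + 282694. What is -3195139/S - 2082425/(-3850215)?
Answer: 7842795245651/853478699136 ≈ 9.1892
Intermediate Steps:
S = -1108352/3 (S = (-1391046 + 282694)/3 = (⅓)*(-1108352) = -1108352/3 ≈ -3.6945e+5)
-3195139/S - 2082425/(-3850215) = -3195139/(-1108352/3) - 2082425/(-3850215) = -3195139*(-3/1108352) - 2082425*(-1/3850215) = 9585417/1108352 + 416485/770043 = 7842795245651/853478699136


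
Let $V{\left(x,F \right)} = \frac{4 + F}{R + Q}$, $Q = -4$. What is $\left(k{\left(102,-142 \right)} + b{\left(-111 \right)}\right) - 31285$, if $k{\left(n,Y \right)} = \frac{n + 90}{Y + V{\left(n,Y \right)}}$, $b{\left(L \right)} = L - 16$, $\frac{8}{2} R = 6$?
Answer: $- \frac{6816884}{217} \approx -31414.0$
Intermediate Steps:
$R = \frac{3}{2}$ ($R = \frac{1}{4} \cdot 6 = \frac{3}{2} \approx 1.5$)
$b{\left(L \right)} = -16 + L$ ($b{\left(L \right)} = L - 16 = -16 + L$)
$V{\left(x,F \right)} = - \frac{8}{5} - \frac{2 F}{5}$ ($V{\left(x,F \right)} = \frac{4 + F}{\frac{3}{2} - 4} = \frac{4 + F}{- \frac{5}{2}} = \left(4 + F\right) \left(- \frac{2}{5}\right) = - \frac{8}{5} - \frac{2 F}{5}$)
$k{\left(n,Y \right)} = \frac{90 + n}{- \frac{8}{5} + \frac{3 Y}{5}}$ ($k{\left(n,Y \right)} = \frac{n + 90}{Y - \left(\frac{8}{5} + \frac{2 Y}{5}\right)} = \frac{90 + n}{- \frac{8}{5} + \frac{3 Y}{5}}$)
$\left(k{\left(102,-142 \right)} + b{\left(-111 \right)}\right) - 31285 = \left(\frac{5 \left(90 + 102\right)}{-8 + 3 \left(-142\right)} - 127\right) - 31285 = \left(5 \frac{1}{-8 - 426} \cdot 192 - 127\right) - 31285 = \left(5 \frac{1}{-434} \cdot 192 - 127\right) - 31285 = \left(5 \left(- \frac{1}{434}\right) 192 - 127\right) - 31285 = \left(- \frac{480}{217} - 127\right) - 31285 = - \frac{28039}{217} - 31285 = - \frac{6816884}{217}$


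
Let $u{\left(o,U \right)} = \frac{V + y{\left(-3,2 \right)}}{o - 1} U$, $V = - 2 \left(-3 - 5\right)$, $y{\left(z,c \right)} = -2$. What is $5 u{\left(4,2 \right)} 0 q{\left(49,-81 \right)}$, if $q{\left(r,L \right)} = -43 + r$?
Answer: $0$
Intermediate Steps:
$V = 16$ ($V = \left(-2\right) \left(-8\right) = 16$)
$u{\left(o,U \right)} = \frac{14 U}{-1 + o}$ ($u{\left(o,U \right)} = \frac{16 - 2}{o - 1} U = \frac{14}{-1 + o} U = \frac{14 U}{-1 + o}$)
$5 u{\left(4,2 \right)} 0 q{\left(49,-81 \right)} = 5 \cdot 14 \cdot 2 \frac{1}{-1 + 4} \cdot 0 \left(-43 + 49\right) = 5 \cdot 14 \cdot 2 \cdot \frac{1}{3} \cdot 0 \cdot 6 = 5 \cdot \frac{28}{3} \cdot 0 \cdot 6 = \frac{140}{3} \cdot 0 \cdot 6 = 0 \cdot 6 = 0$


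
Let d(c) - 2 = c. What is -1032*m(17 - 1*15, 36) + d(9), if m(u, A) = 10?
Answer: -10309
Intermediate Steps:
d(c) = 2 + c
-1032*m(17 - 1*15, 36) + d(9) = -1032*10 + (2 + 9) = -10320 + 11 = -10309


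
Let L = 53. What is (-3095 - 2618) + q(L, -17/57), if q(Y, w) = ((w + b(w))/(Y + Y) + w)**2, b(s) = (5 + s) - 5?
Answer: -5793168301/1014049 ≈ -5712.9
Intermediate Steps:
b(s) = s
q(Y, w) = (w + w/Y)**2 (q(Y, w) = ((w + w)/(Y + Y) + w)**2 = ((2*w)/((2*Y)) + w)**2 = ((2*w)*(1/(2*Y)) + w)**2 = (w/Y + w)**2 = (w + w/Y)**2)
(-3095 - 2618) + q(L, -17/57) = (-3095 - 2618) + (-17/57)**2*(1 + 53)**2/53**2 = -5713 + (1/2809)*(-17*1/57)**2*54**2 = -5713 + (1/2809)*(-17/57)**2*2916 = -5713 + (1/2809)*(289/3249)*2916 = -5713 + 93636/1014049 = -5793168301/1014049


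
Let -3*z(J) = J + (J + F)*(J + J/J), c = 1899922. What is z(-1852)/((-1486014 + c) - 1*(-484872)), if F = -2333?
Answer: -7744583/2696340 ≈ -2.8723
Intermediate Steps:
z(J) = -J/3 - (1 + J)*(-2333 + J)/3 (z(J) = -(J + (J - 2333)*(J + J/J))/3 = -(J + (-2333 + J)*(J + 1))/3 = -(J + (-2333 + J)*(1 + J))/3 = -(J + (1 + J)*(-2333 + J))/3 = -J/3 - (1 + J)*(-2333 + J)/3)
z(-1852)/((-1486014 + c) - 1*(-484872)) = (2333/3 + 777*(-1852) - ⅓*(-1852)²)/((-1486014 + 1899922) - 1*(-484872)) = (2333/3 - 1439004 - ⅓*3429904)/(413908 + 484872) = (2333/3 - 1439004 - 3429904/3)/898780 = -7744583/3*1/898780 = -7744583/2696340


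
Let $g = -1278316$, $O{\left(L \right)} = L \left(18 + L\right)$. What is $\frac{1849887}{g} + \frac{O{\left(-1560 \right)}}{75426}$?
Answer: $\frac{2894955747}{95087044} \approx 30.445$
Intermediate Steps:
$\frac{1849887}{g} + \frac{O{\left(-1560 \right)}}{75426} = \frac{1849887}{-1278316} + \frac{\left(-1560\right) \left(18 - 1560\right)}{75426} = 1849887 \left(- \frac{1}{1278316}\right) + \left(-1560\right) \left(-1542\right) \frac{1}{75426} = - \frac{142299}{98332} + 2405520 \cdot \frac{1}{75426} = - \frac{142299}{98332} + \frac{30840}{967} = \frac{2894955747}{95087044}$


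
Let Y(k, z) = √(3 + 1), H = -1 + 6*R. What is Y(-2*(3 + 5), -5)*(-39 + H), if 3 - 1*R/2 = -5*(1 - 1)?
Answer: -8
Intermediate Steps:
R = 6 (R = 6 - (-10)*(1 - 1) = 6 - (-10)*0 = 6 - 2*0 = 6 + 0 = 6)
H = 35 (H = -1 + 6*6 = -1 + 36 = 35)
Y(k, z) = 2 (Y(k, z) = √4 = 2)
Y(-2*(3 + 5), -5)*(-39 + H) = 2*(-39 + 35) = 2*(-4) = -8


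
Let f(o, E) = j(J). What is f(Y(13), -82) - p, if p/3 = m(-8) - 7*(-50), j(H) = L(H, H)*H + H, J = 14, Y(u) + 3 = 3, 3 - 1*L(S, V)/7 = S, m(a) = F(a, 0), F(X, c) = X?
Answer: -2090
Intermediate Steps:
m(a) = a
L(S, V) = 21 - 7*S
Y(u) = 0 (Y(u) = -3 + 3 = 0)
j(H) = H + H*(21 - 7*H) (j(H) = (21 - 7*H)*H + H = H*(21 - 7*H) + H = H + H*(21 - 7*H))
f(o, E) = -1064 (f(o, E) = 14*(22 - 7*14) = 14*(22 - 98) = 14*(-76) = -1064)
p = 1026 (p = 3*(-8 - 7*(-50)) = 3*(-8 + 350) = 3*342 = 1026)
f(Y(13), -82) - p = -1064 - 1*1026 = -1064 - 1026 = -2090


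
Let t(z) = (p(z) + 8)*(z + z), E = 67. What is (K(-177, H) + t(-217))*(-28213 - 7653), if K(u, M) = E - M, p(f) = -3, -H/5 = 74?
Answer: 62155778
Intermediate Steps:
H = -370 (H = -5*74 = -370)
t(z) = 10*z (t(z) = (-3 + 8)*(z + z) = 5*(2*z) = 10*z)
K(u, M) = 67 - M
(K(-177, H) + t(-217))*(-28213 - 7653) = ((67 - 1*(-370)) + 10*(-217))*(-28213 - 7653) = ((67 + 370) - 2170)*(-35866) = (437 - 2170)*(-35866) = -1733*(-35866) = 62155778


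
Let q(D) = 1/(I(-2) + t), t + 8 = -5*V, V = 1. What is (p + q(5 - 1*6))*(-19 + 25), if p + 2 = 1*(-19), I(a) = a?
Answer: -632/5 ≈ -126.40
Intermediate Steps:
p = -21 (p = -2 + 1*(-19) = -2 - 19 = -21)
t = -13 (t = -8 - 5*1 = -8 - 5 = -13)
q(D) = -1/15 (q(D) = 1/(-2 - 13) = 1/(-15) = -1/15)
(p + q(5 - 1*6))*(-19 + 25) = (-21 - 1/15)*(-19 + 25) = -316/15*6 = -632/5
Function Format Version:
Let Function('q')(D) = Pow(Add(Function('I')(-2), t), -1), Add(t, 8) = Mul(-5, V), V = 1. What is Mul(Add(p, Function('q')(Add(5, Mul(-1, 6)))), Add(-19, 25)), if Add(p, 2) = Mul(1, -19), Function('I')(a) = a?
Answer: Rational(-632, 5) ≈ -126.40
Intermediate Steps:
p = -21 (p = Add(-2, Mul(1, -19)) = Add(-2, -19) = -21)
t = -13 (t = Add(-8, Mul(-5, 1)) = Add(-8, -5) = -13)
Function('q')(D) = Rational(-1, 15) (Function('q')(D) = Pow(Add(-2, -13), -1) = Pow(-15, -1) = Rational(-1, 15))
Mul(Add(p, Function('q')(Add(5, Mul(-1, 6)))), Add(-19, 25)) = Mul(Add(-21, Rational(-1, 15)), Add(-19, 25)) = Mul(Rational(-316, 15), 6) = Rational(-632, 5)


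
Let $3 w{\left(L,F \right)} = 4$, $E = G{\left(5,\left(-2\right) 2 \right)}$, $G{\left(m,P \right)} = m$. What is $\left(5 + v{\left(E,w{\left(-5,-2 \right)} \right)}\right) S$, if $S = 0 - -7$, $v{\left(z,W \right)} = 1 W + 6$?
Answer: $\frac{259}{3} \approx 86.333$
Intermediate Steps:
$E = 5$
$w{\left(L,F \right)} = \frac{4}{3}$ ($w{\left(L,F \right)} = \frac{1}{3} \cdot 4 = \frac{4}{3}$)
$v{\left(z,W \right)} = 6 + W$ ($v{\left(z,W \right)} = W + 6 = 6 + W$)
$S = 7$ ($S = 0 + 7 = 7$)
$\left(5 + v{\left(E,w{\left(-5,-2 \right)} \right)}\right) S = \left(5 + \left(6 + \frac{4}{3}\right)\right) 7 = \left(5 + \frac{22}{3}\right) 7 = \frac{37}{3} \cdot 7 = \frac{259}{3}$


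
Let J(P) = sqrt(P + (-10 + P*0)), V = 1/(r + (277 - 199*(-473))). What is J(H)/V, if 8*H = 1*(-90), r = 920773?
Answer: 1015177*I*sqrt(85)/2 ≈ 4.6797e+6*I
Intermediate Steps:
V = 1/1015177 (V = 1/(920773 + (277 - 199*(-473))) = 1/(920773 + (277 + 94127)) = 1/(920773 + 94404) = 1/1015177 ≈ 9.8505e-7)
H = -45/4 (H = (1*(-90))/8 = (1/8)*(-90) = -45/4 ≈ -11.250)
J(P) = sqrt(-10 + P) (J(P) = sqrt(P + (-10 + 0)) = sqrt(P - 10) = sqrt(-10 + P))
J(H)/V = sqrt(-10 - 45/4)/(1/1015177) = sqrt(-85/4)*1015177 = (I*sqrt(85)/2)*1015177 = 1015177*I*sqrt(85)/2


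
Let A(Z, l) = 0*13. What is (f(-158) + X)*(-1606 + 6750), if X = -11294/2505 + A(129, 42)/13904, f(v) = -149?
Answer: -1978068616/2505 ≈ -7.8965e+5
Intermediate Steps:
A(Z, l) = 0
X = -11294/2505 (X = -11294/2505 + 0/13904 = -11294*1/2505 + 0*(1/13904) = -11294/2505 + 0 = -11294/2505 ≈ -4.5086)
(f(-158) + X)*(-1606 + 6750) = (-149 - 11294/2505)*(-1606 + 6750) = -384539/2505*5144 = -1978068616/2505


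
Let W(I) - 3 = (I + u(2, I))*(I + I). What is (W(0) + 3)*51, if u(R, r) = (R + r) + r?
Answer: 306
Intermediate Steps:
u(R, r) = R + 2*r
W(I) = 3 + 2*I*(2 + 3*I) (W(I) = 3 + (I + (2 + 2*I))*(I + I) = 3 + (2 + 3*I)*(2*I) = 3 + 2*I*(2 + 3*I))
(W(0) + 3)*51 = ((3 + 4*0 + 6*0**2) + 3)*51 = ((3 + 0 + 6*0) + 3)*51 = ((3 + 0 + 0) + 3)*51 = (3 + 3)*51 = 6*51 = 306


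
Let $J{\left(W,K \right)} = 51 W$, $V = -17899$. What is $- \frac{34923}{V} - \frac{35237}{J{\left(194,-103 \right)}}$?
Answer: $- \frac{40739843}{25298958} \approx -1.6103$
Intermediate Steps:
$- \frac{34923}{V} - \frac{35237}{J{\left(194,-103 \right)}} = - \frac{34923}{-17899} - \frac{35237}{51 \cdot 194} = \left(-34923\right) \left(- \frac{1}{17899}\right) - \frac{35237}{9894} = \frac{4989}{2557} - \frac{35237}{9894} = - \frac{40739843}{25298958}$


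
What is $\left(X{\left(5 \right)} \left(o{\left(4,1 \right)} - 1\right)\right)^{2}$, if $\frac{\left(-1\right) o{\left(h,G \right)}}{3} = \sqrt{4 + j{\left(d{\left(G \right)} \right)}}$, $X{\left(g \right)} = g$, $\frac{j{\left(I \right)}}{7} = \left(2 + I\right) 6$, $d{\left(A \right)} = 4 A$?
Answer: $60025$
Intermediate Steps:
$j{\left(I \right)} = 84 + 42 I$ ($j{\left(I \right)} = 7 \left(2 + I\right) 6 = 7 \left(12 + 6 I\right) = 84 + 42 I$)
$o{\left(h,G \right)} = - 3 \sqrt{88 + 168 G}$ ($o{\left(h,G \right)} = - 3 \sqrt{4 + \left(84 + 42 \cdot 4 G\right)} = - 3 \sqrt{4 + \left(84 + 168 G\right)} = - 3 \sqrt{88 + 168 G}$)
$\left(X{\left(5 \right)} \left(o{\left(4,1 \right)} - 1\right)\right)^{2} = \left(5 \left(- 6 \sqrt{22 + 42 \cdot 1} - 1\right)\right)^{2} = \left(5 \left(- 6 \sqrt{22 + 42} - 1\right)\right)^{2} = \left(5 \left(- 6 \sqrt{64} - 1\right)\right)^{2} = \left(5 \left(\left(-6\right) 8 - 1\right)\right)^{2} = \left(5 \left(-48 - 1\right)\right)^{2} = \left(5 \left(-49\right)\right)^{2} = \left(-245\right)^{2} = 60025$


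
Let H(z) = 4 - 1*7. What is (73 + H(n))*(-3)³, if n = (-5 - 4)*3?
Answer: -1890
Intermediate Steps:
n = -27 (n = -9*3 = -27)
H(z) = -3 (H(z) = 4 - 7 = -3)
(73 + H(n))*(-3)³ = (73 - 3)*(-3)³ = 70*(-27) = -1890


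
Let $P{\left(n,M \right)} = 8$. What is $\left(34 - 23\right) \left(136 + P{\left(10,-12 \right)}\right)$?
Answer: $1584$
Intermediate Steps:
$\left(34 - 23\right) \left(136 + P{\left(10,-12 \right)}\right) = \left(34 - 23\right) \left(136 + 8\right) = \left(34 - 23\right) 144 = 11 \cdot 144 = 1584$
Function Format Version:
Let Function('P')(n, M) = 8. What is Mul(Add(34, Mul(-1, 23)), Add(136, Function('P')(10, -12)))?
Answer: 1584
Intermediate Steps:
Mul(Add(34, Mul(-1, 23)), Add(136, Function('P')(10, -12))) = Mul(Add(34, Mul(-1, 23)), Add(136, 8)) = Mul(Add(34, -23), 144) = Mul(11, 144) = 1584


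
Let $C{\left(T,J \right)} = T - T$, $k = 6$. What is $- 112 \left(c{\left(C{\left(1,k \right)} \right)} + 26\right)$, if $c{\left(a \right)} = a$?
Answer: $-2912$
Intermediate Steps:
$C{\left(T,J \right)} = 0$
$- 112 \left(c{\left(C{\left(1,k \right)} \right)} + 26\right) = - 112 \left(0 + 26\right) = \left(-112\right) 26 = -2912$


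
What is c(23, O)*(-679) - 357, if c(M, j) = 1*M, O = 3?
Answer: -15974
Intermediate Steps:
c(M, j) = M
c(23, O)*(-679) - 357 = 23*(-679) - 357 = -15617 - 357 = -15974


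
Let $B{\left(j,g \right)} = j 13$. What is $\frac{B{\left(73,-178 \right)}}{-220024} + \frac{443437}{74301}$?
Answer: $\frac{97496270839}{16348003224} \approx 5.9638$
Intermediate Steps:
$B{\left(j,g \right)} = 13 j$
$\frac{B{\left(73,-178 \right)}}{-220024} + \frac{443437}{74301} = \frac{13 \cdot 73}{-220024} + \frac{443437}{74301} = 949 \left(- \frac{1}{220024}\right) + 443437 \cdot \frac{1}{74301} = - \frac{949}{220024} + \frac{443437}{74301} = \frac{97496270839}{16348003224}$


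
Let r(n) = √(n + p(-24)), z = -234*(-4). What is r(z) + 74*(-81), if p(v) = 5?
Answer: -5994 + √941 ≈ -5963.3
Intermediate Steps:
z = 936
r(n) = √(5 + n) (r(n) = √(n + 5) = √(5 + n))
r(z) + 74*(-81) = √(5 + 936) + 74*(-81) = √941 - 5994 = -5994 + √941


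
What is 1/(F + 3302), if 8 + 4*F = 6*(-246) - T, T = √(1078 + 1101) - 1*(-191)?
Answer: 23066/66503955 + 2*√2179/66503955 ≈ 0.00034824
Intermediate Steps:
T = 191 + √2179 (T = √2179 + 191 = 191 + √2179 ≈ 237.68)
F = -1675/4 - √2179/4 (F = -2 + (6*(-246) - (191 + √2179))/4 = -2 + (-1476 + (-191 - √2179))/4 = -2 + (-1667 - √2179)/4 = -2 + (-1667/4 - √2179/4) = -1675/4 - √2179/4 ≈ -430.42)
1/(F + 3302) = 1/((-1675/4 - √2179/4) + 3302) = 1/(11533/4 - √2179/4)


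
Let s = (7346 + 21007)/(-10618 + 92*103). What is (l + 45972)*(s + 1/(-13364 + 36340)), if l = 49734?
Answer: -15586616616129/6559648 ≈ -2.3761e+6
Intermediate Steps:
s = -28353/1142 (s = 28353/(-10618 + 9476) = 28353/(-1142) = 28353*(-1/1142) = -28353/1142 ≈ -24.827)
(l + 45972)*(s + 1/(-13364 + 36340)) = (49734 + 45972)*(-28353/1142 + 1/(-13364 + 36340)) = 95706*(-28353/1142 + 1/22976) = 95706*(-325718693/13119296) = -15586616616129/6559648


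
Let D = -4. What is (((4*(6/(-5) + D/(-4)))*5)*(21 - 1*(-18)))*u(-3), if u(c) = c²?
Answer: -1404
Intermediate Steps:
(((4*(6/(-5) + D/(-4)))*5)*(21 - 1*(-18)))*u(-3) = (((4*(6/(-5) - 4/(-4)))*5)*(21 - 1*(-18)))*(-3)² = (((4*(6*(-⅕) - 4*(-¼)))*5)*(21 + 18))*9 = (((4*(-6/5 + 1))*5)*39)*9 = (((4*(-⅕))*5)*39)*9 = (-⅘*5*39)*9 = -4*39*9 = -156*9 = -1404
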